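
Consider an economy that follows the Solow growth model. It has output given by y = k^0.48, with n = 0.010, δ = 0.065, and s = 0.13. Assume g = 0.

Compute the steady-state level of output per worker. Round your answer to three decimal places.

y* = 1.662

Steady state requires s·f(k) = (n + δ)·k, i.e. s·k^α = (n + δ)·k.
Rearranging, k^(1−α) = s / (n + δ).
k^0.52 = 0.13 / (0.010 + 0.065) = 0.13 / 0.075 = 1.7333
k* = 1.7333^(1/0.52) ≈ 2.8799
y* = (k*)^α = 2.8799^0.48 ≈ 1.6615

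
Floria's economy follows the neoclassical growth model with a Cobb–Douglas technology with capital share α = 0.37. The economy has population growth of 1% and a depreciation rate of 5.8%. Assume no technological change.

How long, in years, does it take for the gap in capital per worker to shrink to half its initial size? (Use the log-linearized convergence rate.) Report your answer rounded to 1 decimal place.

Near the steady state the convergence rate is λ = (1 − α)(n + δ).
λ = (1 − 0.37) × 0.068 = 0.63 × 0.068 = 0.04284
Half-life = ln 2 / λ = 0.6931 / 0.04284 ≈ 16.18 years

half-life ≈ 16.2 years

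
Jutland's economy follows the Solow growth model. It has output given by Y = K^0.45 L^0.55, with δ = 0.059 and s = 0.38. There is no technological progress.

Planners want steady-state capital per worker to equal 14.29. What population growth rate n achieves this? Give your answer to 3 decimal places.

n ≈ 0.029

In steady state, investment equals break-even investment: s·k^α = (n + δ)·k.
So s / (n + δ) = (k*)^(1−α) = 14.29^0.55 = 4.3179.
Therefore n + δ = s / 4.3179 = 0.38 / 4.3179 = 0.0880, so n = 0.0880 − 0.059 = 0.0290.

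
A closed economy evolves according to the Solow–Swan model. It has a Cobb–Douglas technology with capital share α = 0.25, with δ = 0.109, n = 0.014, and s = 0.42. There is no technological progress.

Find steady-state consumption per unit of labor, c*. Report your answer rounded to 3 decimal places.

c* = 0.873

In steady state, investment equals break-even investment: s·k^α = (n + δ)·k.
Rearranging, k^(1−α) = s / (n + δ).
k^0.75 = 0.42 / (0.014 + 0.109) = 0.42 / 0.123 = 3.4146
k* = 3.4146^(1/0.75) ≈ 5.1419
y* = (k*)^α = 5.1419^0.25 ≈ 1.5058
c* = (1 − s)·y* = (1 − 0.42) × 1.5058 ≈ 0.8734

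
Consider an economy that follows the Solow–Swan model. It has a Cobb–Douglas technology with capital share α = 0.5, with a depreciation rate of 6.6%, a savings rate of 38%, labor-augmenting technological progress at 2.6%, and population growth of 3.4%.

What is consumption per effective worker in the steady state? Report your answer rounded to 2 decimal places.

In steady state, investment equals break-even investment: s·k^α = (n + g + δ)·k.
Rearranging, k^(1−α) = s / (n + g + δ).
k^0.5 = 0.38 / (0.034 + 0.026 + 0.066) = 0.38 / 0.126 = 3.0159
k* = 3.0159^(1/0.5) ≈ 9.0957
y* = (k*)^α = 9.0957^0.5 ≈ 3.0159
c* = (1 − s)·y* = (1 − 0.38) × 3.0159 ≈ 1.8699

c* = 1.87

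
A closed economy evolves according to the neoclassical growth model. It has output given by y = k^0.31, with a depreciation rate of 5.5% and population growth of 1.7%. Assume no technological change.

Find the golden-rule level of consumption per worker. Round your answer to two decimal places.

At the golden rule, f'(k) = n + δ, so α·k^(α−1) = n + δ and k_gold = (α/(n + δ))^(1/(1−α)).
k_gold = (0.31/0.072)^(1/0.69) = 4.3056^1.4493 ≈ 8.2967
c_gold = f(k_gold) − (n + δ)·k_gold = 1.9269 − 0.072×8.2967 ≈ 1.3295

c_gold ≈ 1.33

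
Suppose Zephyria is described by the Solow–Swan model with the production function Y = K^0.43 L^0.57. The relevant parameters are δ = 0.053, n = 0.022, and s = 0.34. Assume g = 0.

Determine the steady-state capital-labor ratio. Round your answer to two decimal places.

In steady state, investment equals break-even investment: s·k^α = (n + δ)·k.
Dividing both sides by k: k^(1−α) = s / (n + δ).
k^0.57 = 0.34 / (0.022 + 0.053) = 0.34 / 0.075 = 4.5333
k* = 4.5333^(1/0.57) ≈ 14.1777

k* ≈ 14.18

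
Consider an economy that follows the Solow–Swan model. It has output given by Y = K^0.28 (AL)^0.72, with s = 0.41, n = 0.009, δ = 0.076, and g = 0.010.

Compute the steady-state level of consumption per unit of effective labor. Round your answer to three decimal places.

In steady state, investment equals break-even investment: s·k^α = (n + g + δ)·k.
Dividing both sides by k: k^(1−α) = s / (n + g + δ).
k^0.72 = 0.41 / (0.009 + 0.010 + 0.076) = 0.41 / 0.095 = 4.3158
k* = 4.3158^(1/0.72) ≈ 7.6213
y* = (k*)^α = 7.6213^0.28 ≈ 1.7659
c* = (1 − s)·y* = (1 − 0.41) × 1.7659 ≈ 1.0419

c* = 1.042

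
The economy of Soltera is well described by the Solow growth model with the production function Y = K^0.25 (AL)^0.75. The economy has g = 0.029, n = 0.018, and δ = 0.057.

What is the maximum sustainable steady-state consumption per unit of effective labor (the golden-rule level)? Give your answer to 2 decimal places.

At the golden rule, f'(k) = n + g + δ, so α·k^(α−1) = n + g + δ and k_gold = (α/(n + g + δ))^(1/(1−α)).
k_gold = (0.25/0.104)^(1/0.75) = 2.4038^1.3333 ≈ 3.2200
c_gold = f(k_gold) − (n + g + δ)·k_gold = 1.3396 − 0.104×3.2200 ≈ 1.0047

c_gold ≈ 1.00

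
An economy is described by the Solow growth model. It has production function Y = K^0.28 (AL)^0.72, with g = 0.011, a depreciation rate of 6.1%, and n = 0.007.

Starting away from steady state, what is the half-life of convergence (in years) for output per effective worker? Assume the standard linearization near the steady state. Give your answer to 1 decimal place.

Near the steady state the convergence rate is λ = (1 − α)(n + g + δ).
λ = (1 − 0.28) × 0.079 = 0.72 × 0.079 = 0.05688
Half-life = ln 2 / λ = 0.6931 / 0.05688 ≈ 12.19 years

about 12.2 years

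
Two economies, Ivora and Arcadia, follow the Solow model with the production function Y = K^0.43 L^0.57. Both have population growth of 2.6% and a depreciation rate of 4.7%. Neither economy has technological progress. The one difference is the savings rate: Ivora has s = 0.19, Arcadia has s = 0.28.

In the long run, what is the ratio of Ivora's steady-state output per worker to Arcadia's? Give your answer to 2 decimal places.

y*_I / y*_A ≈ 0.75

Steady-state y* = [s/(n + δ)]^(α/(1−α)), so the ratio is [ (s_I/(n + δ)_I) / (s_A/(n + δ)_A) ]^0.7544.
s_I/(n + δ)_I = 0.19/0.073 = 2.6027; s_A/(n + δ)_A = 0.28/0.073 = 3.8356.
Ratio = (2.6027/3.8356)^0.7544 = 0.6786^0.7544 ≈ 0.7464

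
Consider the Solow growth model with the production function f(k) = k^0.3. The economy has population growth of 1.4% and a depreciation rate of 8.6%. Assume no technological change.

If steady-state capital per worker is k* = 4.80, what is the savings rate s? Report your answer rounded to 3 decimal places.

At the steady state, Δk = 0, so s·k^α = (n + δ)·k.
So s / (n + δ) = (k*)^(1−α) = 4.80^0.7 = 2.9983.
Therefore s = 2.9983 × (n + δ) = 2.9983 × 0.100 = 0.2998.

s ≈ 0.300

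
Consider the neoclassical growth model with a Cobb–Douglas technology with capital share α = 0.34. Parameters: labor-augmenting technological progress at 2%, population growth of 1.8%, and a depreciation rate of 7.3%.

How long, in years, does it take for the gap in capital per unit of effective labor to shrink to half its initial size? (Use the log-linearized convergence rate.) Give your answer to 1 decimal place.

Near the steady state the convergence rate is λ = (1 − α)(n + g + δ).
λ = (1 − 0.34) × 0.111 = 0.66 × 0.111 = 0.07326
Half-life = ln 2 / λ = 0.6931 / 0.07326 ≈ 9.46 years

about 9.5 years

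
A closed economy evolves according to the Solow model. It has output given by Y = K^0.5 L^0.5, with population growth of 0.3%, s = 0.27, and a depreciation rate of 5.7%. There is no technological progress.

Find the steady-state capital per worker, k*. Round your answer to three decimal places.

k* ≈ 20.250

Steady state requires s·f(k) = (n + δ)·k, i.e. s·k^α = (n + δ)·k.
Rearranging, k^(1−α) = s / (n + δ).
k^0.5 = 0.27 / (0.003 + 0.057) = 0.27 / 0.060 = 4.5000
k* = 4.5000^(1/0.5) ≈ 20.2500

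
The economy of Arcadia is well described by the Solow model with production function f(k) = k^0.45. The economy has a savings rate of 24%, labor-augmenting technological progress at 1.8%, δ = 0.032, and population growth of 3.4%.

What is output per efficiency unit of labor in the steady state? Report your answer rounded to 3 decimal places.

At the steady state, Δk = 0, so s·k^α = (n + g + δ)·k.
Dividing both sides by k: k^(1−α) = s / (n + g + δ).
k^0.55 = 0.24 / (0.034 + 0.018 + 0.032) = 0.24 / 0.084 = 2.8571
k* = 2.8571^(1/0.55) ≈ 6.7446
y* = (k*)^α = 6.7446^0.45 ≈ 2.3606

y* ≈ 2.361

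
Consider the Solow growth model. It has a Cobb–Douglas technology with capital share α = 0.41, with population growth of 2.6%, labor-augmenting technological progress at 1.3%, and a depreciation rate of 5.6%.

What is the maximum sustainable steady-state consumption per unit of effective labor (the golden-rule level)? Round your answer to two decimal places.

c_gold ≈ 1.63

At the golden rule, f'(k) = n + g + δ, so α·k^(α−1) = n + g + δ and k_gold = (α/(n + g + δ))^(1/(1−α)).
k_gold = (0.41/0.095)^(1/0.59) = 4.3158^1.6949 ≈ 11.9224
c_gold = f(k_gold) − (n + g + δ)·k_gold = 2.7625 − 0.095×11.9224 ≈ 1.6299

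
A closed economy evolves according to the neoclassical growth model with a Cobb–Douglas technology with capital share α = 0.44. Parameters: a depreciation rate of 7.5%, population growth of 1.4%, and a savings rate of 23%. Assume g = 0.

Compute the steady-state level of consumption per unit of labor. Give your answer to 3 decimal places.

In steady state, investment equals break-even investment: s·k^α = (n + δ)·k.
Dividing both sides by k: k^(1−α) = s / (n + δ).
k^0.56 = 0.23 / (0.014 + 0.075) = 0.23 / 0.089 = 2.5843
k* = 2.5843^(1/0.56) ≈ 5.4491
y* = (k*)^α = 5.4491^0.44 ≈ 2.1085
c* = (1 − s)·y* = (1 − 0.23) × 2.1085 ≈ 1.6235

c* ≈ 1.624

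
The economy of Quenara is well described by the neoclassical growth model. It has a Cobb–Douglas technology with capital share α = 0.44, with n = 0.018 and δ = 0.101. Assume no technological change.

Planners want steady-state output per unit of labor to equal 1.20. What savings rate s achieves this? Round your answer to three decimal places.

In steady state, investment equals break-even investment: s·k^α = (n + δ)·k.
Since y* = [s/(n + δ)]^(α/(1−α)), we have s/(n + δ) = (y*)^((1−α)/α) = 1.20^1.2727 = 1.2612.
Therefore s = 1.2612 × (n + δ) = 1.2612 × 0.119 = 0.1501.

s ≈ 0.150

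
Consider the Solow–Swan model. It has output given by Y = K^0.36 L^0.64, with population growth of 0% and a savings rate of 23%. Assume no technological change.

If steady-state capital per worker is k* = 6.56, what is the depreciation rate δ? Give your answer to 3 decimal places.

At the steady state, Δk = 0, so s·k^α = (n + δ)·k.
So s / (n + δ) = (k*)^(1−α) = 6.56^0.64 = 3.3329.
Therefore n + δ = s / 3.3329 = 0.23 / 3.3329 = 0.0690, so δ = 0.0690 − 0.000 = 0.0690.

δ ≈ 0.069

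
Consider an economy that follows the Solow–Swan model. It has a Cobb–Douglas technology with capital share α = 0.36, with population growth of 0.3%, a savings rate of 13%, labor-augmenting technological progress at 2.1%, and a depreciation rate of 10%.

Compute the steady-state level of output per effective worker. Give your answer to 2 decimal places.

y* ≈ 1.03

At the steady state, Δk = 0, so s·k^α = (n + g + δ)·k.
Rearranging, k^(1−α) = s / (n + g + δ).
k^0.64 = 0.13 / (0.003 + 0.021 + 0.100) = 0.13 / 0.124 = 1.0484
k* = 1.0484^(1/0.64) ≈ 1.0766
y* = (k*)^α = 1.0766^0.36 ≈ 1.0269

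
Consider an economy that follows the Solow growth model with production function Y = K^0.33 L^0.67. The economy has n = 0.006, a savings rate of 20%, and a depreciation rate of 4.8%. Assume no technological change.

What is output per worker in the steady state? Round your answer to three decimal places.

In steady state, investment equals break-even investment: s·k^α = (n + δ)·k.
Rearranging, k^(1−α) = s / (n + δ).
k^0.67 = 0.20 / (0.006 + 0.048) = 0.20 / 0.054 = 3.7037
k* = 3.7037^(1/0.67) ≈ 7.0585
y* = (k*)^α = 7.0585^0.33 ≈ 1.9058

y* ≈ 1.906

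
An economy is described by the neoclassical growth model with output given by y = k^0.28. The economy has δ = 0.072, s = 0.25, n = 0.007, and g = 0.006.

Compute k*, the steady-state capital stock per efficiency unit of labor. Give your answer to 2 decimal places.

At the steady state, Δk = 0, so s·k^α = (n + g + δ)·k.
Dividing both sides by k: k^(1−α) = s / (n + g + δ).
k^0.72 = 0.25 / (0.007 + 0.006 + 0.072) = 0.25 / 0.085 = 2.9412
k* = 2.9412^(1/0.72) ≈ 4.4743

k* ≈ 4.47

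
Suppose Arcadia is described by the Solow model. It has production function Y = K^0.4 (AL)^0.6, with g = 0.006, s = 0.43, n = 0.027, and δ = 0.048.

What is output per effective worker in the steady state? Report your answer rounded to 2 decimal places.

y* ≈ 3.04

At the steady state, Δk = 0, so s·k^α = (n + g + δ)·k.
Rearranging, k^(1−α) = s / (n + g + δ).
k^0.6 = 0.43 / (0.027 + 0.006 + 0.048) = 0.43 / 0.081 = 5.3086
k* = 5.3086^(1/0.6) ≈ 16.1547
y* = (k*)^α = 16.1547^0.4 ≈ 3.0431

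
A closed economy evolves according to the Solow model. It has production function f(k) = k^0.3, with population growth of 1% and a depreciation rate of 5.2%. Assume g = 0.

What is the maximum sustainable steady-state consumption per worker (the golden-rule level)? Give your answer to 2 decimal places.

At the golden rule, f'(k) = n + δ, so α·k^(α−1) = n + δ and k_gold = (α/(n + δ))^(1/(1−α)).
k_gold = (0.3/0.062)^(1/0.7) = 4.8387^1.4286 ≈ 9.5105
c_gold = f(k_gold) − (n + δ)·k_gold = 1.9654 − 0.062×9.5105 ≈ 1.3757

c_gold ≈ 1.38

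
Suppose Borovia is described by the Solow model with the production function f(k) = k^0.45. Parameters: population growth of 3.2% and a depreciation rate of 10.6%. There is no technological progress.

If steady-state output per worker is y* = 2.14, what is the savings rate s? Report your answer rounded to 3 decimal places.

In steady state, investment equals break-even investment: s·k^α = (n + δ)·k.
Since y* = [s/(n + δ)]^(α/(1−α)), we have s/(n + δ) = (y*)^((1−α)/α) = 2.14^1.2222 = 2.5341.
Therefore s = 2.5341 × (n + δ) = 2.5341 × 0.138 = 0.3497.

s ≈ 0.350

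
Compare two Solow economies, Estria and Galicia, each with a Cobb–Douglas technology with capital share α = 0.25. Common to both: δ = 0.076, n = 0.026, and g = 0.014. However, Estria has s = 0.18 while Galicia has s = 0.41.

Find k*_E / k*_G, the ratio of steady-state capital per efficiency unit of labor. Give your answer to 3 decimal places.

Steady-state k* = [s/(n + g + δ)]^(1/(1−α)), so the ratio is [ (s_E/(n + g + δ)_E) / (s_G/(n + g + δ)_G) ]^1.3333.
s_E/(n + g + δ)_E = 0.18/0.116 = 1.5517; s_G/(n + g + δ)_G = 0.41/0.116 = 3.5345.
Ratio = (1.5517/3.5345)^1.3333 = 0.4390^1.3333 ≈ 0.3337

ratio ≈ 0.334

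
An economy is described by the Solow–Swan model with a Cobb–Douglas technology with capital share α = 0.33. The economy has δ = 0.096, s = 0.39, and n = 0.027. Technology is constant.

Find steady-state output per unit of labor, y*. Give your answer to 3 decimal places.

At the steady state, Δk = 0, so s·k^α = (n + δ)·k.
Rearranging, k^(1−α) = s / (n + δ).
k^0.67 = 0.39 / (0.027 + 0.096) = 0.39 / 0.123 = 3.1707
k* = 3.1707^(1/0.67) ≈ 5.5975
y* = (k*)^α = 5.5975^0.33 ≈ 1.7654

y* ≈ 1.765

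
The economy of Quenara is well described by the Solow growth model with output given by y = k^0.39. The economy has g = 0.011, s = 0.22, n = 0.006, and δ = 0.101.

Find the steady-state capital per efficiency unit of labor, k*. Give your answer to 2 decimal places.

k* ≈ 2.78

Steady state requires s·f(k) = (n + g + δ)·k, i.e. s·k^α = (n + g + δ)·k.
Rearranging, k^(1−α) = s / (n + g + δ).
k^0.61 = 0.22 / (0.006 + 0.011 + 0.101) = 0.22 / 0.118 = 1.8644
k* = 1.8644^(1/0.61) ≈ 2.7766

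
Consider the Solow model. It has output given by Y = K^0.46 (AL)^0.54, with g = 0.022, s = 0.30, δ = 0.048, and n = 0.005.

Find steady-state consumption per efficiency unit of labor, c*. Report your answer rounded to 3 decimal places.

In steady state, investment equals break-even investment: s·k^α = (n + g + δ)·k.
Dividing both sides by k: k^(1−α) = s / (n + g + δ).
k^0.54 = 0.30 / (0.005 + 0.022 + 0.048) = 0.30 / 0.075 = 4.0000
k* = 4.0000^(1/0.54) ≈ 13.0294
y* = (k*)^α = 13.0294^0.46 ≈ 3.2574
c* = (1 − s)·y* = (1 − 0.30) × 3.2574 ≈ 2.2802

c* ≈ 2.280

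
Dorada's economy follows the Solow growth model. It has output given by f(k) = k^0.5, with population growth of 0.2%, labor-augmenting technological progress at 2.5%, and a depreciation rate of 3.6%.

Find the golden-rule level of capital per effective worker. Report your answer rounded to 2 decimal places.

The golden rule sets f'(k) = n + g + δ, i.e. α·k^(α−1) = n + g + δ.
So k^(1−α) = α / (n + g + δ) = 0.5 / 0.063 = 7.9365.
k_gold = 7.9365^(1/0.5) ≈ 62.9880

k_gold ≈ 62.99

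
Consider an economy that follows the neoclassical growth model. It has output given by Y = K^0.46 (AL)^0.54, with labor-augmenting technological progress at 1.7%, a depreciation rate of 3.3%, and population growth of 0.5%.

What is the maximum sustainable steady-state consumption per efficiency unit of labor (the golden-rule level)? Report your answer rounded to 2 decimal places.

c_gold ≈ 3.30

At the golden rule, f'(k) = n + g + δ, so α·k^(α−1) = n + g + δ and k_gold = (α/(n + g + δ))^(1/(1−α)).
k_gold = (0.46/0.055)^(1/0.54) = 8.3636^1.8519 ≈ 51.0717
c_gold = f(k_gold) − (n + g + δ)·k_gold = 6.1061 − 0.055×51.0717 ≈ 3.2972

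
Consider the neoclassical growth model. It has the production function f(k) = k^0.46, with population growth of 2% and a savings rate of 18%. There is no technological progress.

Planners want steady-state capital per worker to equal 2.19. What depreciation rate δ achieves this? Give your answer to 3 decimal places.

In steady state, investment equals break-even investment: s·k^α = (n + δ)·k.
So s / (n + δ) = (k*)^(1−α) = 2.19^0.54 = 1.5270.
Therefore n + δ = s / 1.5270 = 0.18 / 1.5270 = 0.1179, so δ = 0.1179 − 0.020 = 0.0979.

δ ≈ 0.098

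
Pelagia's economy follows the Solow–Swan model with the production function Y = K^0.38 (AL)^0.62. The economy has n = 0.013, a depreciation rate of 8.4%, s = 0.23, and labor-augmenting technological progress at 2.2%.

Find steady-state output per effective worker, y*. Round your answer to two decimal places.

y* = 1.50

In steady state, investment equals break-even investment: s·k^α = (n + g + δ)·k.
Rearranging, k^(1−α) = s / (n + g + δ).
k^0.62 = 0.23 / (0.013 + 0.022 + 0.084) = 0.23 / 0.119 = 1.9328
k* = 1.9328^(1/0.62) ≈ 2.8946
y* = (k*)^α = 2.8946^0.38 ≈ 1.4976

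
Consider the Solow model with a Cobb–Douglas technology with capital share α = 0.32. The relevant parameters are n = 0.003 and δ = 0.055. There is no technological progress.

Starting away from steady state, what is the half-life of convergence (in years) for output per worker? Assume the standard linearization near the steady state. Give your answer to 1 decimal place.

t_½ ≈ 17.6 years

Near the steady state the convergence rate is λ = (1 − α)(n + δ).
λ = (1 − 0.32) × 0.058 = 0.68 × 0.058 = 0.03944
Half-life = ln 2 / λ = 0.6931 / 0.03944 ≈ 17.57 years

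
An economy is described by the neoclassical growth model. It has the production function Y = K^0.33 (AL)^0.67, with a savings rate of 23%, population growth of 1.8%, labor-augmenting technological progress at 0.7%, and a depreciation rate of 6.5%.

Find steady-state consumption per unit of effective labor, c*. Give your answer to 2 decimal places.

c* = 1.22

In steady state, investment equals break-even investment: s·k^α = (n + g + δ)·k.
Dividing both sides by k: k^(1−α) = s / (n + g + δ).
k^0.67 = 0.23 / (0.018 + 0.007 + 0.065) = 0.23 / 0.090 = 2.5556
k* = 2.5556^(1/0.67) ≈ 4.0569
y* = (k*)^α = 4.0569^0.33 ≈ 1.5875
c* = (1 − s)·y* = (1 − 0.23) × 1.5875 ≈ 1.2224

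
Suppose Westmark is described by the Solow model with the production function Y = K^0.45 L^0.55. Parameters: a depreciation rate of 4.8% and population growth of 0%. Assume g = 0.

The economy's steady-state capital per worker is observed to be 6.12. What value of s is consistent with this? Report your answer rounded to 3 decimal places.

In steady state, investment equals break-even investment: s·k^α = (n + δ)·k.
So s / (n + δ) = (k*)^(1−α) = 6.12^0.55 = 2.7084.
Therefore s = 2.7084 × (n + δ) = 2.7084 × 0.048 = 0.1300.

s ≈ 0.130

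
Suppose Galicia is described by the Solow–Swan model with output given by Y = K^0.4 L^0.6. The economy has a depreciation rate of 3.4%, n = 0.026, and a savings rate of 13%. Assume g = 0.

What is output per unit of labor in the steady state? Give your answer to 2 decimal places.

y* ≈ 1.67

Steady state requires s·f(k) = (n + δ)·k, i.e. s·k^α = (n + δ)·k.
Dividing both sides by k: k^(1−α) = s / (n + δ).
k^0.6 = 0.13 / (0.026 + 0.034) = 0.13 / 0.060 = 2.1667
k* = 2.1667^(1/0.6) ≈ 3.6280
y* = (k*)^α = 3.6280^0.4 ≈ 1.6744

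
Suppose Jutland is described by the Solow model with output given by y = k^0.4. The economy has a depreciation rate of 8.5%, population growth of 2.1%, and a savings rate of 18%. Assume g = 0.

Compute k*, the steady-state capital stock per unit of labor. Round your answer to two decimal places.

k* ≈ 2.42

In steady state, investment equals break-even investment: s·k^α = (n + δ)·k.
Dividing both sides by k: k^(1−α) = s / (n + δ).
k^0.6 = 0.18 / (0.021 + 0.085) = 0.18 / 0.106 = 1.6981
k* = 1.6981^(1/0.6) ≈ 2.4170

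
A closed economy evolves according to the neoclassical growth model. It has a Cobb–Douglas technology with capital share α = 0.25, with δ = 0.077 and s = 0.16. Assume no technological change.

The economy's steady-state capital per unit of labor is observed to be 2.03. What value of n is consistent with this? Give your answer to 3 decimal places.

Steady state requires s·f(k) = (n + δ)·k, i.e. s·k^α = (n + δ)·k.
So s / (n + δ) = (k*)^(1−α) = 2.03^0.75 = 1.7007.
Therefore n + δ = s / 1.7007 = 0.16 / 1.7007 = 0.0941, so n = 0.0941 − 0.077 = 0.0171.

n ≈ 0.017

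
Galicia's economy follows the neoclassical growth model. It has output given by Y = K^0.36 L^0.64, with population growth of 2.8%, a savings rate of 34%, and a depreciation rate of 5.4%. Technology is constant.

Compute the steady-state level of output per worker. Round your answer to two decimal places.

y* = 2.23

In steady state, investment equals break-even investment: s·k^α = (n + δ)·k.
Rearranging, k^(1−α) = s / (n + δ).
k^0.64 = 0.34 / (0.028 + 0.054) = 0.34 / 0.082 = 4.1463
k* = 4.1463^(1/0.64) ≈ 9.2277
y* = (k*)^α = 9.2277^0.36 ≈ 2.2255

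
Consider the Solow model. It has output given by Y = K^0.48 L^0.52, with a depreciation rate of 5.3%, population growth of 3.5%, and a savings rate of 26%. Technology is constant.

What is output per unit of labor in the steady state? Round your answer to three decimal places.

y* = 2.718

Steady state requires s·f(k) = (n + δ)·k, i.e. s·k^α = (n + δ)·k.
Rearranging, k^(1−α) = s / (n + δ).
k^0.52 = 0.26 / (0.035 + 0.053) = 0.26 / 0.088 = 2.9545
k* = 2.9545^(1/0.52) ≈ 8.0311
y* = (k*)^α = 8.0311^0.48 ≈ 2.7183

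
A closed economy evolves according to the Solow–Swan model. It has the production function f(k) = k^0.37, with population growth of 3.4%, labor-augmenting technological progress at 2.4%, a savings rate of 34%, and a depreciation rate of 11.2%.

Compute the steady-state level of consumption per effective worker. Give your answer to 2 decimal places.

In steady state, investment equals break-even investment: s·k^α = (n + g + δ)·k.
Rearranging, k^(1−α) = s / (n + g + δ).
k^0.63 = 0.34 / (0.034 + 0.024 + 0.112) = 0.34 / 0.170 = 2.0000
k* = 2.0000^(1/0.63) ≈ 3.0049
y* = (k*)^α = 3.0049^0.37 ≈ 1.5024
c* = (1 − s)·y* = (1 − 0.34) × 1.5024 ≈ 0.9916

c* ≈ 0.99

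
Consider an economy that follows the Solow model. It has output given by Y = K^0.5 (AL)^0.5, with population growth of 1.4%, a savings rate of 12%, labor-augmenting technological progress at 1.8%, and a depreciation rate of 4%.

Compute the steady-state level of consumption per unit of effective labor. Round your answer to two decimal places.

In steady state, investment equals break-even investment: s·k^α = (n + g + δ)·k.
Dividing both sides by k: k^(1−α) = s / (n + g + δ).
k^0.5 = 0.12 / (0.014 + 0.018 + 0.040) = 0.12 / 0.072 = 1.6667
k* = 1.6667^(1/0.5) ≈ 2.7779
y* = (k*)^α = 2.7779^0.5 ≈ 1.6667
c* = (1 − s)·y* = (1 − 0.12) × 1.6667 ≈ 1.4667

c* ≈ 1.47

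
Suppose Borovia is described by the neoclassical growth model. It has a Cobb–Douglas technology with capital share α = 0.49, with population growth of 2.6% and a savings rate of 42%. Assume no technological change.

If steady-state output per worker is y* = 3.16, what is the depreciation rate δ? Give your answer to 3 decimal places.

At the steady state, Δk = 0, so s·k^α = (n + δ)·k.
Since y* = [s/(n + δ)]^(α/(1−α)), we have s/(n + δ) = (y*)^((1−α)/α) = 3.16^1.0408 = 3.3119.
Therefore n + δ = s / 3.3119 = 0.42 / 3.3119 = 0.1268, so δ = 0.1268 − 0.026 = 0.1008.

δ ≈ 0.101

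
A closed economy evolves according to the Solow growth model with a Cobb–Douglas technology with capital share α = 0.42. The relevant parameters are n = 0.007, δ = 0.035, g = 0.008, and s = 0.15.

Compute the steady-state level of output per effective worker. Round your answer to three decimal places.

y* ≈ 2.216

At the steady state, Δk = 0, so s·k^α = (n + g + δ)·k.
Rearranging, k^(1−α) = s / (n + g + δ).
k^0.58 = 0.15 / (0.007 + 0.008 + 0.035) = 0.15 / 0.050 = 3.0000
k* = 3.0000^(1/0.58) ≈ 6.6470
y* = (k*)^α = 6.6470^0.42 ≈ 2.2157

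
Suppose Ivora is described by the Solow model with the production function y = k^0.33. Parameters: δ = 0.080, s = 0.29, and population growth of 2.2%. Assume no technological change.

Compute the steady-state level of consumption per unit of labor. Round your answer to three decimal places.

In steady state, investment equals break-even investment: s·k^α = (n + δ)·k.
Rearranging, k^(1−α) = s / (n + δ).
k^0.67 = 0.29 / (0.022 + 0.080) = 0.29 / 0.102 = 2.8431
k* = 2.8431^(1/0.67) ≈ 4.7567
y* = (k*)^α = 4.7567^0.33 ≈ 1.6731
c* = (1 − s)·y* = (1 − 0.29) × 1.6731 ≈ 1.1879

c* = 1.188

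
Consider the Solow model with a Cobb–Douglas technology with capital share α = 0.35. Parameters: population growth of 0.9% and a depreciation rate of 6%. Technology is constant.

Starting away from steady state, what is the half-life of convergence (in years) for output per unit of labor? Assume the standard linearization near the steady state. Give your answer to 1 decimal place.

half-life ≈ 15.5 years

Near the steady state the convergence rate is λ = (1 − α)(n + δ).
λ = (1 − 0.35) × 0.069 = 0.65 × 0.069 = 0.04485
Half-life = ln 2 / λ = 0.6931 / 0.04485 ≈ 15.45 years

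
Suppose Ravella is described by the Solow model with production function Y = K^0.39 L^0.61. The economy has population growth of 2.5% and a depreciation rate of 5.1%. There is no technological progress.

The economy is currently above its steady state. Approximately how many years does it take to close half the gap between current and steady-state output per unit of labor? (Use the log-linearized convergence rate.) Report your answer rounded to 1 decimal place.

half-life ≈ 15.0 years

Near the steady state the convergence rate is λ = (1 − α)(n + δ).
λ = (1 − 0.39) × 0.076 = 0.61 × 0.076 = 0.04636
Half-life = ln 2 / λ = 0.6931 / 0.04636 ≈ 14.95 years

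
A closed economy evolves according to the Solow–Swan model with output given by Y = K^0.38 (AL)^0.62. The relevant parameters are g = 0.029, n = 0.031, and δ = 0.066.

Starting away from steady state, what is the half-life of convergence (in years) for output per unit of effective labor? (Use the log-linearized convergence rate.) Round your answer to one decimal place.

Near the steady state the convergence rate is λ = (1 − α)(n + g + δ).
λ = (1 − 0.38) × 0.126 = 0.62 × 0.126 = 0.07812
Half-life = ln 2 / λ = 0.6931 / 0.07812 ≈ 8.87 years

about 8.9 years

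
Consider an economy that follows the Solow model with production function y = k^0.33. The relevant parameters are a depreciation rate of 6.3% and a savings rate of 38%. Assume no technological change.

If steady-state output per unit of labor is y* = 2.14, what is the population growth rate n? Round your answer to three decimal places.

n ≈ 0.018

At the steady state, Δk = 0, so s·k^α = (n + δ)·k.
Since y* = [s/(n + δ)]^(α/(1−α)), we have s/(n + δ) = (y*)^((1−α)/α) = 2.14^2.0303 = 4.6864.
Therefore n + δ = s / 4.6864 = 0.38 / 4.6864 = 0.0811, so n = 0.0811 − 0.063 = 0.0181.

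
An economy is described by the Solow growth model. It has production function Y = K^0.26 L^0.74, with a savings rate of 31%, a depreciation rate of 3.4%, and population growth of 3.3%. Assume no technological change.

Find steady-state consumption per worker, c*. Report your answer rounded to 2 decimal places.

Steady state requires s·f(k) = (n + δ)·k, i.e. s·k^α = (n + δ)·k.
Dividing both sides by k: k^(1−α) = s / (n + δ).
k^0.74 = 0.31 / (0.033 + 0.034) = 0.31 / 0.067 = 4.6269
k* = 4.6269^(1/0.74) ≈ 7.9258
y* = (k*)^α = 7.9258^0.26 ≈ 1.7130
c* = (1 − s)·y* = (1 − 0.31) × 1.7130 ≈ 1.1820

c* = 1.18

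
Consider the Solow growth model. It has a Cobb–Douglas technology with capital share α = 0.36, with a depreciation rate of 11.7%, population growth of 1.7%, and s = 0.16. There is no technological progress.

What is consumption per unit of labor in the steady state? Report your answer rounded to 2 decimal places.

c* = 0.93

In steady state, investment equals break-even investment: s·k^α = (n + δ)·k.
Dividing both sides by k: k^(1−α) = s / (n + δ).
k^0.64 = 0.16 / (0.017 + 0.117) = 0.16 / 0.134 = 1.1940
k* = 1.1940^(1/0.64) ≈ 1.3192
y* = (k*)^α = 1.3192^0.36 ≈ 1.1049
c* = (1 − s)·y* = (1 − 0.16) × 1.1049 ≈ 0.9281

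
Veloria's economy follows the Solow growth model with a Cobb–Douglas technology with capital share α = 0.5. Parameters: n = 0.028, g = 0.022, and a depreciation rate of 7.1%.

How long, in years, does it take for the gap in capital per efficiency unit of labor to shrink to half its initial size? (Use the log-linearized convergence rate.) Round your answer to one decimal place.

half-life ≈ 11.5 years

Near the steady state the convergence rate is λ = (1 − α)(n + g + δ).
λ = (1 − 0.5) × 0.121 = 0.5 × 0.121 = 0.0605
Half-life = ln 2 / λ = 0.6931 / 0.0605 ≈ 11.46 years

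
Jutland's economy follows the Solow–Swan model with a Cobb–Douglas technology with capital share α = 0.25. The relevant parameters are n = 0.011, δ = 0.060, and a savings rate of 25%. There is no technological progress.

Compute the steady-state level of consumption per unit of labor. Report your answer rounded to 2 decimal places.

Steady state requires s·f(k) = (n + δ)·k, i.e. s·k^α = (n + δ)·k.
Dividing both sides by k: k^(1−α) = s / (n + δ).
k^0.75 = 0.25 / (0.011 + 0.060) = 0.25 / 0.071 = 3.5211
k* = 3.5211^(1/0.75) ≈ 5.3568
y* = (k*)^α = 5.3568^0.25 ≈ 1.5213
c* = (1 − s)·y* = (1 − 0.25) × 1.5213 ≈ 1.1410

c* ≈ 1.14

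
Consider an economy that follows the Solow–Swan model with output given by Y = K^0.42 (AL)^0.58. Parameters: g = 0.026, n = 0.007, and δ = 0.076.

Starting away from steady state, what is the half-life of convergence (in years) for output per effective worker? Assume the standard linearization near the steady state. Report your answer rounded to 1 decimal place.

half-life ≈ 11.0 years

Near the steady state the convergence rate is λ = (1 − α)(n + g + δ).
λ = (1 − 0.42) × 0.109 = 0.58 × 0.109 = 0.06322
Half-life = ln 2 / λ = 0.6931 / 0.06322 ≈ 10.96 years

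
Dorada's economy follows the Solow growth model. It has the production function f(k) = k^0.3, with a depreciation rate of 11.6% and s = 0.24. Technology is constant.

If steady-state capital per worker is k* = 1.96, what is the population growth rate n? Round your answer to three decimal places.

n ≈ 0.034

Steady state requires s·f(k) = (n + δ)·k, i.e. s·k^α = (n + δ)·k.
So s / (n + δ) = (k*)^(1−α) = 1.96^0.7 = 1.6017.
Therefore n + δ = s / 1.6017 = 0.24 / 1.6017 = 0.1498, so n = 0.1498 − 0.116 = 0.0338.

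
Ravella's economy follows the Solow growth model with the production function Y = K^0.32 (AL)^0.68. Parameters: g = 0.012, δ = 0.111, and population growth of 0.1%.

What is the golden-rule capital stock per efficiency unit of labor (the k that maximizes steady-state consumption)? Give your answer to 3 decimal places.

The golden rule sets f'(k) = n + g + δ, i.e. α·k^(α−1) = n + g + δ.
So k^(1−α) = α / (n + g + δ) = 0.32 / 0.124 = 2.5806.
k_gold = 2.5806^(1/0.68) ≈ 4.0315

k_gold ≈ 4.032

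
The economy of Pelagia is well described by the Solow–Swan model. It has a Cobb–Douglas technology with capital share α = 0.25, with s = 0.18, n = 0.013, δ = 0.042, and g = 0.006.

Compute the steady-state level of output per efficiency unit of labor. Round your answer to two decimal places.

y* = 1.43

At the steady state, Δk = 0, so s·k^α = (n + g + δ)·k.
Rearranging, k^(1−α) = s / (n + g + δ).
k^0.75 = 0.18 / (0.013 + 0.006 + 0.042) = 0.18 / 0.061 = 2.9508
k* = 2.9508^(1/0.75) ≈ 4.2324
y* = (k*)^α = 4.2324^0.25 ≈ 1.4343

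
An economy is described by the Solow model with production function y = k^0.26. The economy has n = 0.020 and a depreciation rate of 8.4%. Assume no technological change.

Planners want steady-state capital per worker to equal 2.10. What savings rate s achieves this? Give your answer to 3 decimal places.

s ≈ 0.180

Steady state requires s·f(k) = (n + δ)·k, i.e. s·k^α = (n + δ)·k.
So s / (n + δ) = (k*)^(1−α) = 2.10^0.74 = 1.7316.
Therefore s = 1.7316 × (n + δ) = 1.7316 × 0.104 = 0.1801.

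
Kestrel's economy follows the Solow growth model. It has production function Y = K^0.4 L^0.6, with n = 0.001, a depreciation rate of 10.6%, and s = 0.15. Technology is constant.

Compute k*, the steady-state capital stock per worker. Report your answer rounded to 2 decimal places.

k* = 1.76

In steady state, investment equals break-even investment: s·k^α = (n + δ)·k.
Rearranging, k^(1−α) = s / (n + δ).
k^0.6 = 0.15 / (0.001 + 0.106) = 0.15 / 0.107 = 1.4019
k* = 1.4019^(1/0.6) ≈ 1.7560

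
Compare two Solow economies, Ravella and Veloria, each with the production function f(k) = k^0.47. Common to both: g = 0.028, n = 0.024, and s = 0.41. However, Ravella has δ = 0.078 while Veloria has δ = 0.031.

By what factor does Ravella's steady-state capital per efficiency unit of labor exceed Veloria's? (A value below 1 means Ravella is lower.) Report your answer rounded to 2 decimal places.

ratio ≈ 0.43

Steady-state k* = [s/(n + g + δ)]^(1/(1−α)), so the ratio is [ (s_R/(n + g + δ)_R) / (s_V/(n + g + δ)_V) ]^1.8868.
s_R/(n + g + δ)_R = 0.41/0.130 = 3.1538; s_V/(n + g + δ)_V = 0.41/0.083 = 4.9398.
Ratio = (3.1538/4.9398)^1.8868 = 0.6384^1.8868 ≈ 0.4288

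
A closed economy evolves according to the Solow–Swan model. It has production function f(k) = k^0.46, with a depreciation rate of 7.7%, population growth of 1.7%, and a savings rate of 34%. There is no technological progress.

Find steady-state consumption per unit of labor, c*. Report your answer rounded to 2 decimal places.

At the steady state, Δk = 0, so s·k^α = (n + δ)·k.
Dividing both sides by k: k^(1−α) = s / (n + δ).
k^0.54 = 0.34 / (0.017 + 0.077) = 0.34 / 0.094 = 3.6170
k* = 3.6170^(1/0.54) ≈ 10.8138
y* = (k*)^α = 10.8138^0.46 ≈ 2.9897
c* = (1 − s)·y* = (1 − 0.34) × 2.9897 ≈ 1.9732

c* ≈ 1.97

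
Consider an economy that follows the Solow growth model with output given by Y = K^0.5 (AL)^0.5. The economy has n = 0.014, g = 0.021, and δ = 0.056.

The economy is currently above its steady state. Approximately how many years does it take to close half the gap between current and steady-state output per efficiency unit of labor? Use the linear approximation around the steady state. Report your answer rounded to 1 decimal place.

about 15.2 years

Near the steady state the convergence rate is λ = (1 − α)(n + g + δ).
λ = (1 − 0.5) × 0.091 = 0.5 × 0.091 = 0.0455
Half-life = ln 2 / λ = 0.6931 / 0.0455 ≈ 15.23 years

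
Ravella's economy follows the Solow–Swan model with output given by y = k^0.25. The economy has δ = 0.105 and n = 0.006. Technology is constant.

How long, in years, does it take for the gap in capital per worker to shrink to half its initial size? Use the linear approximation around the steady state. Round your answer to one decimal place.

half-life ≈ 8.3 years

Near the steady state the convergence rate is λ = (1 − α)(n + δ).
λ = (1 − 0.25) × 0.111 = 0.75 × 0.111 = 0.08325
Half-life = ln 2 / λ = 0.6931 / 0.08325 ≈ 8.33 years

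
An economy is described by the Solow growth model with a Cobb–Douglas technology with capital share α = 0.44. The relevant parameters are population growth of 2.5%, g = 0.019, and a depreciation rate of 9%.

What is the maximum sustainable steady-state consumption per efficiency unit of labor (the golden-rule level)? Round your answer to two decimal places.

c_gold ≈ 1.43

At the golden rule, f'(k) = n + g + δ, so α·k^(α−1) = n + g + δ and k_gold = (α/(n + g + δ))^(1/(1−α)).
k_gold = (0.44/0.134)^(1/0.56) = 3.2836^1.7857 ≈ 8.3569
c_gold = f(k_gold) − (n + g + δ)·k_gold = 2.5451 − 0.134×8.3569 ≈ 1.4253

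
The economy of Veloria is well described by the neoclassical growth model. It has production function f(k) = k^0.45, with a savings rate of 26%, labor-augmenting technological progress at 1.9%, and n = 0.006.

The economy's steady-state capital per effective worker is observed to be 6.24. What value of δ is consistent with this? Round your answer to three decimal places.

At the steady state, Δk = 0, so s·k^α = (n + g + δ)·k.
So s / (n + g + δ) = (k*)^(1−α) = 6.24^0.55 = 2.7375.
Therefore n + g + δ = s / 2.7375 = 0.26 / 2.7375 = 0.0950, so δ = 0.0950 − 0.025 = 0.0700.

δ ≈ 0.070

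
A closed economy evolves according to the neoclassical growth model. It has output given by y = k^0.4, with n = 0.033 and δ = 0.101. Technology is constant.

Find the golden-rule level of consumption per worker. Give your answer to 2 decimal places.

At the golden rule, f'(k) = n + δ, so α·k^(α−1) = n + δ and k_gold = (α/(n + δ))^(1/(1−α)).
k_gold = (0.4/0.134)^(1/0.6) = 2.9851^1.6667 ≈ 6.1889
c_gold = f(k_gold) − (n + δ)·k_gold = 2.0732 − 0.134×6.1889 ≈ 1.2439

c_gold ≈ 1.24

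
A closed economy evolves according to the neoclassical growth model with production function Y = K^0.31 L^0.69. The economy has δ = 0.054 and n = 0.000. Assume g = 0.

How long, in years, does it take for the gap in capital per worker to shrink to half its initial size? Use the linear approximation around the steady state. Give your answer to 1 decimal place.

half-life ≈ 18.6 years

Near the steady state the convergence rate is λ = (1 − α)(n + δ).
λ = (1 − 0.31) × 0.054 = 0.69 × 0.054 = 0.03726
Half-life = ln 2 / λ = 0.6931 / 0.03726 ≈ 18.60 years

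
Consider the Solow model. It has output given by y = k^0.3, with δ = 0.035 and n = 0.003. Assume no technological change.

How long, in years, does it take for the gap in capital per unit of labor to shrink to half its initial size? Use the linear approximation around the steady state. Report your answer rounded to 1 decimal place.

half-life ≈ 26.1 years

Near the steady state the convergence rate is λ = (1 − α)(n + δ).
λ = (1 − 0.3) × 0.038 = 0.7 × 0.038 = 0.0266
Half-life = ln 2 / λ = 0.6931 / 0.0266 ≈ 26.06 years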